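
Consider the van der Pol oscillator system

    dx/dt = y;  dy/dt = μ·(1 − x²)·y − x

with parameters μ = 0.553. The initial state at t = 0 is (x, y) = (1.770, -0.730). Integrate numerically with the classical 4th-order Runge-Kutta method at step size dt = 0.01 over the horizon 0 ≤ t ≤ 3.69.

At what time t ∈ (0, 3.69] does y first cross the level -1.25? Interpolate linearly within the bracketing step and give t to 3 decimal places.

t = 0.614

t=0.000: state=(1.770, -0.730)
step 1 (dt=0.01): k1=(-0.730, -0.909), k2=(-0.735, -0.905), k3=(-0.735, -0.905), k4=(-0.739, -0.902); state += dt/6·(k1+2k2+2k3+k4)
t=0.010: state=(1.763, -0.739)
t=0.020: state=(1.755, -0.748)
t=0.030: state=(1.748, -0.757)
continuing one RK4 step at a time; state shown every 20 steps (Δt=0.2):
t=0.200: state=(1.607, -0.901)
t=0.400: state=(1.410, -1.064)
t=0.600: state=(1.180, -1.237)
t=0.610: state=(1.168, -1.246)
next step: t=0.620: state=(1.155, -1.255) — y has crossed -1.25
linear interpolation between t=0.610 (-1.24624) and t=0.620 (-1.25544) → t≈0.614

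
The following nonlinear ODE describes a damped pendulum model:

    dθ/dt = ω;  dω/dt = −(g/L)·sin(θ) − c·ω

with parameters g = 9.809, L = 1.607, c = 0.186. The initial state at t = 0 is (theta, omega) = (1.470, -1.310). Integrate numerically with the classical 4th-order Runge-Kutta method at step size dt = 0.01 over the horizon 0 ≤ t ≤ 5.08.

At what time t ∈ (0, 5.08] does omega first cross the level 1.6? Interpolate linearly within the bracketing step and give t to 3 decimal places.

t = 1.542

t=0.000: state=(1.470, -1.310)
step 1 (dt=0.01): k1=(-1.310, -5.829), k2=(-1.339, -5.820), k3=(-1.339, -5.820), k4=(-1.368, -5.810); state += dt/6·(k1+2k2+2k3+k4)
t=0.010: state=(1.457, -1.368)
t=0.020: state=(1.443, -1.426)
t=0.030: state=(1.428, -1.484)
continuing one RK4 step at a time; state shown every 20 steps (Δt=0.2):
t=0.200: state=(1.095, -2.410)
t=0.400: state=(0.527, -3.188)
t=0.600: state=(-0.135, -3.301)
t=0.800: state=(-0.742, -2.666)
t=1.000: state=(-1.172, -1.583)
t=1.200: state=(-1.368, -0.376)
t=1.400: state=(-1.323, 0.811)
t=1.540: state=(-1.155, 1.589)
next step: t=1.550: state=(-1.138, 1.642) — omega has crossed 1.6
linear interpolation between t=1.540 (1.58915) and t=1.550 (1.64177) → t≈1.542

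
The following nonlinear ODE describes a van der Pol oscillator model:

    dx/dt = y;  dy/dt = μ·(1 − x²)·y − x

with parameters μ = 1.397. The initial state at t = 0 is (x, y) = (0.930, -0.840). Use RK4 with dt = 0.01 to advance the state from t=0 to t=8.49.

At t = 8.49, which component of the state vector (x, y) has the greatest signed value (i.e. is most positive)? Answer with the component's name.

largest component: y

t=0.000: state=(0.930, -0.840)
step 1 (dt=0.01): k1=(-0.840, -1.089), k2=(-0.845, -1.095), k3=(-0.845, -1.095), k4=(-0.851, -1.101); state += dt/6·(k1+2k2+2k3+k4)
t=0.010: state=(0.922, -0.851)
t=0.020: state=(0.913, -0.862)
t=0.030: state=(0.904, -0.873)
continuing one RK4 step at a time; state shown every 50 steps (Δt=0.5):
t=0.500: state=(0.335, -1.647)
t=1.000: state=(-0.828, -2.895)
t=1.500: state=(-1.878, -0.818)
t=2.000: state=(-1.921, 0.311)
t=2.500: state=(-1.703, 0.526)
t=3.000: state=(-1.399, 0.704)
t=3.500: state=(-0.972, 1.053)
t=4.000: state=(-0.256, 1.959)
t=4.500: state=(1.082, 3.051)
t=5.000: state=(1.983, 0.443)
t=5.500: state=(1.936, -0.368)
t=6.000: state=(1.706, -0.535)
t=6.500: state=(1.399, -0.707)
t=7.000: state=(0.971, -1.056)
t=7.500: state=(0.253, -1.965)
t=8.000: state=(-1.087, -3.048)
t=8.490: state=(-1.979, -0.475)
compare at T: x=-1.979, y=-0.475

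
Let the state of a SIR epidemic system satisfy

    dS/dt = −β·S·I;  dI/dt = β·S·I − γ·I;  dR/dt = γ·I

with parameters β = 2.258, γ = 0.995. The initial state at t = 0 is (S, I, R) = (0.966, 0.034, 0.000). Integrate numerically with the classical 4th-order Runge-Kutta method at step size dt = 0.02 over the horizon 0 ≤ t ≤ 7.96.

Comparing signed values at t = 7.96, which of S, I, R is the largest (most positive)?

t=0.000: state=(0.966, 0.034, 0.000)
step 1 (dt=0.02): k1=(-0.074, 0.040, 0.034), k2=(-0.075, 0.041, 0.034), k3=(-0.075, 0.041, 0.034), k4=(-0.076, 0.041, 0.035); state += dt/6·(k1+2k2+2k3+k4)
t=0.020: state=(0.965, 0.035, 0.001)
t=0.040: state=(0.963, 0.036, 0.001)
t=0.060: state=(0.961, 0.036, 0.002)
continuing one RK4 step at a time; state shown every 25 steps (Δt=0.5):
t=0.500: state=(0.917, 0.060, 0.023)
t=1.000: state=(0.840, 0.099, 0.062)
t=1.500: state=(0.732, 0.146, 0.123)
t=2.000: state=(0.605, 0.189, 0.206)
t=2.500: state=(0.481, 0.212, 0.307)
t=3.000: state=(0.379, 0.209, 0.413)
t=3.500: state=(0.303, 0.186, 0.511)
t=4.000: state=(0.250, 0.154, 0.596)
t=4.500: state=(0.214, 0.122, 0.665)
t=5.000: state=(0.189, 0.093, 0.718)
t=5.500: state=(0.173, 0.069, 0.758)
t=6.000: state=(0.162, 0.051, 0.787)
t=6.500: state=(0.154, 0.037, 0.809)
t=7.000: state=(0.149, 0.027, 0.825)
t=7.500: state=(0.145, 0.019, 0.836)
t=7.960: state=(0.142, 0.014, 0.844)
compare at T: S=0.142, I=0.014, R=0.844

largest component: R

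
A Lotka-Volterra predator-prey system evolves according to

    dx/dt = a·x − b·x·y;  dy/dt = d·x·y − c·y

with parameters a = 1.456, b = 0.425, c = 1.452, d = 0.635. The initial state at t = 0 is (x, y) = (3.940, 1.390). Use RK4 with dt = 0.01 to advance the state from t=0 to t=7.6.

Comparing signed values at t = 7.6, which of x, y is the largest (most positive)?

t=0.000: state=(3.940, 1.390)
step 1 (dt=0.01): k1=(3.409, 1.459), k2=(3.412, 1.482), k3=(3.411, 1.482), k4=(3.414, 1.505); state += dt/6·(k1+2k2+2k3+k4)
t=0.010: state=(3.974, 1.405)
t=0.020: state=(4.008, 1.420)
t=0.030: state=(4.042, 1.436)
continuing one RK4 step at a time; state shown every 25 steps (Δt=0.25):
t=0.250: state=(4.769, 1.932)
t=0.500: state=(5.310, 3.012)
t=0.750: state=(5.067, 4.839)
t=1.000: state=(3.892, 6.918)
t=1.250: state=(2.506, 7.969)
t=1.500: state=(1.561, 7.602)
t=1.750: state=(1.059, 6.480)
t=2.000: state=(0.819, 5.220)
t=2.250: state=(0.720, 4.097)
t=2.500: state=(0.705, 3.188)
t=2.750: state=(0.752, 2.487)
t=3.000: state=(0.855, 1.964)
t=3.250: state=(1.020, 1.584)
t=3.500: state=(1.260, 1.319)
t=3.750: state=(1.591, 1.149)
t=4.000: state=(2.037, 1.064)
t=4.250: state=(2.620, 1.069)
t=4.500: state=(3.348, 1.192)
t=4.750: state=(4.184, 1.506)
t=5.000: state=(4.972, 2.172)
t=5.250: state=(5.342, 3.457)
t=5.500: state=(4.810, 5.458)
t=5.750: state=(3.477, 7.369)
t=6.000: state=(2.182, 7.989)
t=6.250: state=(1.381, 7.326)
t=6.500: state=(0.971, 6.118)
t=6.750: state=(0.780, 4.880)
t=7.000: state=(0.708, 3.815)
t=7.250: state=(0.712, 2.968)
t=7.500: state=(0.775, 2.322)
t=7.600: state=(0.816, 2.112)
compare at T: x=0.816, y=2.112

largest component: y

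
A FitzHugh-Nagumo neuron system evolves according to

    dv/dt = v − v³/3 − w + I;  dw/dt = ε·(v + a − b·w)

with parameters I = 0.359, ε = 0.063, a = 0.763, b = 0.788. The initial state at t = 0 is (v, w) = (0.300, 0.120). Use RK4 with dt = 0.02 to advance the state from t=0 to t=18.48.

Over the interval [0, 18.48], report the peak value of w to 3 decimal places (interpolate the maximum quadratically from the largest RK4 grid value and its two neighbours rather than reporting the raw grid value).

t=0.000: state=(0.300, 0.120)
step 1 (dt=0.02): k1=(0.530, 0.061), k2=(0.534, 0.061), k3=(0.534, 0.061), k4=(0.538, 0.062); state += dt/6·(k1+2k2+2k3+k4)
t=0.020: state=(0.311, 0.121)
t=0.040: state=(0.322, 0.122)
t=0.060: state=(0.333, 0.124)
continuing one RK4 step at a time; state shown every 50 steps (Δt=1):
t=1.000: state=(1.023, 0.200)
t=2.000: state=(1.603, 0.321)
t=3.000: state=(1.691, 0.455)
t=4.000: state=(1.645, 0.583)
t=5.000: state=(1.577, 0.701)
t=6.000: state=(1.502, 0.808)
t=7.000: state=(1.422, 0.906)
t=8.000: state=(1.335, 0.994)
t=9.000: state=(1.236, 1.071)
t=10.000: state=(1.120, 1.139)
t=11.000: state=(0.973, 1.195)
t=12.000: state=(0.763, 1.238)
t=13.000: state=(0.391, 1.262)
t=14.000: state=(-0.490, 1.248)
t=15.000: state=(-1.786, 1.161)
t=16.000: state=(-2.002, 1.032)
t=17.000: state=(-1.973, 0.906)
t=18.000: state=(-1.932, 0.789)
t=18.480: state=(-1.912, 0.736)
largest grid value and its neighbours: w(13.240)=1.26294, w(13.260)=1.26296, w(13.280)=1.26295
parabola through these three points peaks at t≈13.265 with w≈1.26296

max w = 1.263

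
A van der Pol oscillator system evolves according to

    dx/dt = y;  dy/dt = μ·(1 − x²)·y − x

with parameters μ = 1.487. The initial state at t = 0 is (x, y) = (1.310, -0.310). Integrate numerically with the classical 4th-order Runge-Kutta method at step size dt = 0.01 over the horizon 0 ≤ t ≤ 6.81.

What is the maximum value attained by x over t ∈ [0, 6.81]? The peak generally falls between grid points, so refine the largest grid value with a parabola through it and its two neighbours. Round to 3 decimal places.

t=0.000: state=(1.310, -0.310)
step 1 (dt=0.01): k1=(-0.310, -0.980), k2=(-0.315, -0.975), k3=(-0.315, -0.975), k4=(-0.320, -0.970); state += dt/6·(k1+2k2+2k3+k4)
t=0.010: state=(1.307, -0.320)
t=0.020: state=(1.304, -0.329)
t=0.030: state=(1.300, -0.339)
continuing one RK4 step at a time; state shown every 25 steps (Δt=0.25):
t=0.250: state=(1.204, -0.534)
t=0.500: state=(1.044, -0.753)
t=0.750: state=(0.823, -1.028)
t=1.000: state=(0.518, -1.444)
t=1.250: state=(0.080, -2.105)
t=1.500: state=(-0.549, -2.904)
t=1.750: state=(-1.296, -2.786)
t=2.000: state=(-1.815, -1.277)
t=2.250: state=(-1.977, -0.171)
t=2.500: state=(-1.959, 0.245)
t=2.750: state=(-1.876, 0.395)
t=3.000: state=(-1.767, 0.474)
t=3.250: state=(-1.640, 0.541)
t=3.500: state=(-1.495, 0.620)
t=3.750: state=(-1.327, 0.726)
t=4.000: state=(-1.128, 0.882)
t=4.250: state=(-0.879, 1.130)
t=4.500: state=(-0.549, 1.546)
t=4.750: state=(-0.082, 2.241)
t=5.000: state=(0.587, 3.077)
t=5.250: state=(1.365, 2.828)
t=5.500: state=(1.872, 1.178)
t=5.750: state=(2.013, 0.107)
t=6.000: state=(1.984, -0.267)
t=6.250: state=(1.898, -0.400)
t=6.500: state=(1.789, -0.471)
t=6.750: state=(1.663, -0.533)
t=6.810: state=(1.631, -0.549)
largest grid value and its neighbours: x(5.790)=2.01491, x(5.800)=2.01496, x(5.810)=2.01482
parabola through these three points peaks at t≈5.798 with x≈2.01497

max x = 2.015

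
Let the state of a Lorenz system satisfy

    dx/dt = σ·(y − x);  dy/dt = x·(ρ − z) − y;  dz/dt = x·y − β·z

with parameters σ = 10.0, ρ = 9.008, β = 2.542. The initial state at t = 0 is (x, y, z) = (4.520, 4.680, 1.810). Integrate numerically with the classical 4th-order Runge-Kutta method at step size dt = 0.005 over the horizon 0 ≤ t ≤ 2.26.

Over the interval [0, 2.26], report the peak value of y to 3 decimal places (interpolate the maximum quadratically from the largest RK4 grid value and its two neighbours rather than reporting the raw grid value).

max y = 8.357

t=0.000: state=(4.520, 4.680, 1.810)
step 1 (dt=0.005): k1=(1.600, 27.855, 16.553), k2=(2.256, 27.627, 16.781), k3=(2.234, 27.637, 16.785), k4=(2.870, 27.417, 17.018); state += dt/6·(k1+2k2+2k3+k4)
t=0.005: state=(4.531, 4.818, 1.894)
t=0.010: state=(4.549, 4.954, 1.980)
t=0.015: state=(4.572, 5.088, 2.069)
continuing one RK4 step at a time; state shown every 20 steps (Δt=0.1):
t=0.100: state=(5.551, 7.110, 4.044)
t=0.200: state=(7.093, 8.352, 7.610)
t=0.300: state=(7.587, 7.170, 11.158)
t=0.400: state=(6.346, 4.498, 12.289)
t=0.500: state=(4.414, 2.613, 11.160)
t=0.600: state=(2.972, 1.915, 9.353)
t=0.700: state=(2.261, 1.854, 7.670)
t=0.800: state=(2.080, 2.093, 6.317)
t=0.900: state=(2.245, 2.551, 5.337)
t=1.000: state=(2.679, 3.240, 4.766)
t=1.100: state=(3.365, 4.171, 4.688)
t=1.200: state=(4.271, 5.256, 5.240)
t=1.300: state=(5.258, 6.190, 6.513)
t=1.400: state=(5.995, 6.464, 8.267)
t=1.500: state=(6.092, 5.805, 9.751)
t=1.600: state=(5.491, 4.650, 10.248)
t=1.700: state=(4.585, 3.694, 9.780)
t=1.800: state=(3.821, 3.213, 8.839)
t=1.900: state=(3.391, 3.136, 7.845)
t=2.000: state=(3.293, 3.341, 7.028)
t=2.100: state=(3.466, 3.752, 6.502)
t=2.200: state=(3.844, 4.303, 6.343)
t=2.260: state=(4.141, 4.663, 6.443)
largest grid value and its neighbours: y(0.200)=8.35225, y(0.205)=8.35670, y(0.210)=8.35437
parabola through these three points peaks at t≈0.206 with y≈8.35679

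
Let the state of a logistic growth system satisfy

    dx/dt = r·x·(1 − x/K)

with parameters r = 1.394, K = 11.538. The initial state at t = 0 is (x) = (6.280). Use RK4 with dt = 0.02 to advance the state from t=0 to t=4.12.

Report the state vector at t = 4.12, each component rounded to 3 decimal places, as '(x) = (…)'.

t=0.000: state=(6.280)
step 1 (dt=0.02): k1=(3.989), k2=(3.984), k3=(3.984), k4=(3.979); state += dt/6·(k1+2k2+2k3+k4)
t=0.020: state=(6.360)
t=0.040: state=(6.439)
t=0.060: state=(6.518)
continuing one RK4 step at a time; state shown every 10 steps (Δt=0.2):
t=0.200: state=(7.063)
t=0.400: state=(7.799)
t=0.600: state=(8.467)
t=0.800: state=(9.053)
t=1.000: state=(9.554)
t=1.200: state=(9.971)
t=1.400: state=(10.312)
t=1.600: state=(10.585)
t=1.800: state=(10.802)
t=2.000: state=(10.973)
t=2.200: state=(11.105)
t=2.400: state=(11.207)
t=2.600: state=(11.286)
t=2.800: state=(11.346)
t=3.000: state=(11.392)
t=3.200: state=(11.427)
t=3.400: state=(11.454)
t=3.600: state=(11.474)
t=3.800: state=(11.490)
t=4.000: state=(11.502)
t=4.120: state=(11.507)

(x) = (11.507)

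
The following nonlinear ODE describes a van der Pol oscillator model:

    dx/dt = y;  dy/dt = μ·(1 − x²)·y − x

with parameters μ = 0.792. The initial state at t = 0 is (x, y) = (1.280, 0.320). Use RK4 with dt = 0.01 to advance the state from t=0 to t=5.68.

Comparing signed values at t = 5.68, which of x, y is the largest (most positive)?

largest component: y

t=0.000: state=(1.280, 0.320)
step 1 (dt=0.01): k1=(0.320, -1.442), k2=(0.313, -1.441), k3=(0.313, -1.441), k4=(0.306, -1.440); state += dt/6·(k1+2k2+2k3+k4)
t=0.010: state=(1.283, 0.306)
t=0.020: state=(1.286, 0.291)
t=0.030: state=(1.289, 0.277)
continuing one RK4 step at a time; state shown every 20 steps (Δt=0.2):
t=0.200: state=(1.316, 0.040)
t=0.400: state=(1.298, -0.212)
t=0.600: state=(1.233, -0.435)
t=0.800: state=(1.125, -0.638)
t=1.000: state=(0.978, -0.836)
t=1.200: state=(0.790, -1.046)
t=1.400: state=(0.558, -1.281)
t=1.600: state=(0.275, -1.549)
t=1.800: state=(-0.063, -1.833)
t=2.000: state=(-0.455, -2.068)
t=2.200: state=(-0.878, -2.116)
t=2.400: state=(-1.280, -1.843)
t=2.600: state=(-1.596, -1.285)
t=2.800: state=(-1.789, -0.658)
t=3.000: state=(-1.867, -0.147)
t=3.200: state=(-1.858, 0.210)
t=3.400: state=(-1.790, 0.451)
t=3.600: state=(-1.682, 0.626)
t=3.800: state=(-1.542, 0.771)
t=4.000: state=(-1.374, 0.913)
t=4.200: state=(-1.176, 1.070)
t=4.400: state=(-0.944, 1.259)
t=4.600: state=(-0.669, 1.496)
t=4.800: state=(-0.341, 1.789)
t=5.000: state=(0.049, 2.118)
t=5.200: state=(0.502, 2.389)
t=5.400: state=(0.988, 2.404)
t=5.600: state=(1.434, 1.989)
t=5.680: state=(1.583, 1.718)
compare at T: x=1.583, y=1.718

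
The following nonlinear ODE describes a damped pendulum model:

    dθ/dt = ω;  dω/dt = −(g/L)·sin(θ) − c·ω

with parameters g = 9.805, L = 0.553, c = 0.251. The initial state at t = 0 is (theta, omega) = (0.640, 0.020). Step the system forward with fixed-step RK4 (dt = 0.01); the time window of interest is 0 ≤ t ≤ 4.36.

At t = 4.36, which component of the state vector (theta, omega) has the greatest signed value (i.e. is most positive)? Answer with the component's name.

t=0.000: state=(0.640, 0.020)
step 1 (dt=0.01): k1=(0.020, -10.594), k2=(-0.033, -10.582), k3=(-0.033, -10.578), k4=(-0.086, -10.562); state += dt/6·(k1+2k2+2k3+k4)
t=0.010: state=(0.640, -0.086)
t=0.020: state=(0.638, -0.191)
t=0.030: state=(0.636, -0.296)
continuing one RK4 step at a time; state shown every 20 steps (Δt=0.2):
t=0.200: state=(0.445, -1.854)
t=0.400: state=(-0.020, -2.518)
t=0.600: state=(-0.449, -1.537)
t=0.800: state=(-0.575, 0.327)
t=1.000: state=(-0.337, 1.909)
t=1.200: state=(0.103, 2.229)
t=1.400: state=(0.455, 1.104)
t=1.600: state=(0.503, -0.634)
t=1.800: state=(0.233, -1.909)
t=2.000: state=(-0.173, -1.912)
t=2.200: state=(-0.448, -0.693)
t=2.400: state=(-0.426, 0.888)
t=2.600: state=(-0.135, 1.849)
t=2.800: state=(0.229, 1.576)
t=3.000: state=(0.428, 0.313)
t=3.200: state=(0.346, -1.080)
t=3.400: state=(0.046, -1.731)
t=3.600: state=(-0.268, -1.232)
t=3.800: state=(-0.395, 0.024)
t=4.000: state=(-0.264, 1.203)
t=4.200: state=(0.030, 1.562)
t=4.360: state=(0.251, 1.092)
compare at T: theta=0.251, omega=1.092

largest component: omega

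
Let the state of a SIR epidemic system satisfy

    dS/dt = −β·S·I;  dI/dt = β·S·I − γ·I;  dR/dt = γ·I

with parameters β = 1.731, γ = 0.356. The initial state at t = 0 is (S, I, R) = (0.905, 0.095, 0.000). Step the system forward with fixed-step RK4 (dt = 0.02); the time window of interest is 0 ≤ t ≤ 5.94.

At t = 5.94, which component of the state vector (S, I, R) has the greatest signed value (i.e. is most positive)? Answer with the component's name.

t=0.000: state=(0.905, 0.095, 0.000)
step 1 (dt=0.02): k1=(-0.149, 0.115, 0.034), k2=(-0.150, 0.116, 0.034), k3=(-0.150, 0.116, 0.034), k4=(-0.152, 0.117, 0.035); state += dt/6·(k1+2k2+2k3+k4)
t=0.020: state=(0.902, 0.097, 0.001)
t=0.040: state=(0.899, 0.100, 0.001)
t=0.060: state=(0.896, 0.102, 0.002)
continuing one RK4 step at a time; state shown every 10 steps (Δt=0.2):
t=0.200: state=(0.872, 0.120, 0.008)
t=0.400: state=(0.832, 0.151, 0.017)
t=0.600: state=(0.785, 0.186, 0.029)
t=0.800: state=(0.731, 0.225, 0.044)
t=1.000: state=(0.672, 0.267, 0.061)
t=1.200: state=(0.608, 0.310, 0.082)
t=1.400: state=(0.542, 0.353, 0.105)
t=1.600: state=(0.476, 0.392, 0.132)
t=1.800: state=(0.414, 0.425, 0.161)
t=2.000: state=(0.355, 0.452, 0.192)
t=2.200: state=(0.303, 0.472, 0.225)
t=2.400: state=(0.256, 0.484, 0.259)
t=2.600: state=(0.217, 0.489, 0.294)
t=2.800: state=(0.183, 0.488, 0.329)
t=3.000: state=(0.155, 0.482, 0.363)
t=3.200: state=(0.131, 0.472, 0.397)
t=3.400: state=(0.112, 0.458, 0.431)
t=3.600: state=(0.095, 0.442, 0.463)
t=3.800: state=(0.082, 0.424, 0.493)
t=4.000: state=(0.071, 0.406, 0.523)
t=4.200: state=(0.062, 0.387, 0.551)
t=4.400: state=(0.054, 0.367, 0.578)
t=4.600: state=(0.048, 0.348, 0.604)
t=4.800: state=(0.043, 0.330, 0.628)
t=5.000: state=(0.038, 0.311, 0.651)
t=5.200: state=(0.034, 0.293, 0.672)
t=5.400: state=(0.031, 0.276, 0.692)
t=5.600: state=(0.028, 0.260, 0.711)
t=5.800: state=(0.026, 0.245, 0.729)
t=5.940: state=(0.025, 0.234, 0.741)
compare at T: S=0.025, I=0.234, R=0.741

largest component: R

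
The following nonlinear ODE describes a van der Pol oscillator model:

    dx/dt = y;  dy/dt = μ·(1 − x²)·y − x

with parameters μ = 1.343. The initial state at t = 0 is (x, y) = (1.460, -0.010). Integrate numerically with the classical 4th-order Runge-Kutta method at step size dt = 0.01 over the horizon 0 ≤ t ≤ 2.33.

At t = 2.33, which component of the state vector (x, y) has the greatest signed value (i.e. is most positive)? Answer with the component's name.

largest component: y

t=0.000: state=(1.460, -0.010)
step 1 (dt=0.01): k1=(-0.010, -1.445), k2=(-0.017, -1.434), k3=(-0.017, -1.434), k4=(-0.024, -1.423); state += dt/6·(k1+2k2+2k3+k4)
t=0.010: state=(1.460, -0.024)
t=0.020: state=(1.460, -0.038)
t=0.030: state=(1.459, -0.052)
continuing one RK4 step at a time; state shown every 10 steps (Δt=0.1):
t=0.100: state=(1.452, -0.144)
t=0.200: state=(1.432, -0.259)
t=0.300: state=(1.401, -0.359)
t=0.400: state=(1.360, -0.448)
t=0.500: state=(1.312, -0.530)
t=0.600: state=(1.255, -0.609)
t=0.700: state=(1.190, -0.688)
t=0.800: state=(1.117, -0.771)
t=0.900: state=(1.035, -0.861)
t=1.000: state=(0.944, -0.963)
t=1.100: state=(0.842, -1.080)
t=1.200: state=(0.728, -1.217)
t=1.300: state=(0.598, -1.381)
t=1.400: state=(0.450, -1.577)
t=1.500: state=(0.281, -1.810)
t=1.600: state=(0.087, -2.080)
t=1.700: state=(-0.135, -2.375)
t=1.800: state=(-0.388, -2.663)
t=1.900: state=(-0.666, -2.878)
t=2.000: state=(-0.958, -2.928)
t=2.100: state=(-1.243, -2.734)
t=2.200: state=(-1.496, -2.297)
t=2.300: state=(-1.698, -1.717)
t=2.330: state=(-1.746, -1.537)
compare at T: x=-1.746, y=-1.537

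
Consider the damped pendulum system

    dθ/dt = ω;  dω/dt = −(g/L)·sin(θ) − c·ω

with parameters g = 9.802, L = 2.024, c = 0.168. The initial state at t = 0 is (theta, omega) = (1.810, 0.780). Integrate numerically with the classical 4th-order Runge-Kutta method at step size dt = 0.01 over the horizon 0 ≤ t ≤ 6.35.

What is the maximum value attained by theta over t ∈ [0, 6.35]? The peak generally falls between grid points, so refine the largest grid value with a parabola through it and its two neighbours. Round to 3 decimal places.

t=0.000: state=(1.810, 0.780)
step 1 (dt=0.01): k1=(0.780, -4.836), k2=(0.756, -4.827), k3=(0.756, -4.828), k4=(0.732, -4.819); state += dt/6·(k1+2k2+2k3+k4)
t=0.010: state=(1.818, 0.732)
t=0.020: state=(1.825, 0.684)
t=0.030: state=(1.831, 0.636)
continuing one RK4 step at a time; state shown every 25 steps (Δt=0.25):
t=0.250: state=(1.858, -0.389)
t=0.500: state=(1.617, -1.534)
t=0.750: state=(1.094, -2.621)
t=1.000: state=(0.341, -3.285)
t=1.250: state=(-0.473, -3.065)
t=1.500: state=(-1.127, -2.086)
t=1.750: state=(-1.495, -0.853)
t=2.000: state=(-1.555, 0.368)
t=2.250: state=(-1.316, 1.528)
t=2.500: state=(-0.806, 2.499)
t=2.750: state=(-0.113, 2.918)
t=3.000: state=(0.583, 2.515)
t=3.250: state=(1.095, 1.522)
t=3.500: state=(1.329, 0.341)
t=3.750: state=(1.268, -0.822)
t=4.000: state=(0.929, -1.849)
t=4.250: state=(0.375, -2.494)
t=4.500: state=(-0.260, -2.455)
t=4.750: state=(-0.796, -1.747)
t=5.000: state=(-1.105, -0.698)
t=5.250: state=(-1.140, 0.411)
t=5.500: state=(-0.908, 1.417)
t=5.750: state=(-0.458, 2.112)
t=6.000: state=(0.099, 2.234)
t=6.250: state=(0.606, 1.724)
t=6.350: state=(0.762, 1.391)
largest grid value and its neighbours: theta(0.160)=1.87395, theta(0.170)=1.87397, theta(0.180)=1.87352
parabola through these three points peaks at t≈0.165 with theta≈1.87401

max theta = 1.874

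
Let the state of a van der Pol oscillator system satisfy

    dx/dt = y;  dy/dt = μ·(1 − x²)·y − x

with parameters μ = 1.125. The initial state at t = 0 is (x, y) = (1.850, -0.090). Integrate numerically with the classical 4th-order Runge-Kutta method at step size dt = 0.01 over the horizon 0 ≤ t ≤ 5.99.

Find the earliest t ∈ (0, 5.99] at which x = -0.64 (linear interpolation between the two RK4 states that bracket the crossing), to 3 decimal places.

t = 2.241

t=0.000: state=(1.850, -0.090)
step 1 (dt=0.01): k1=(-0.090, -1.605), k2=(-0.098, -1.583), k3=(-0.098, -1.583), k4=(-0.106, -1.561); state += dt/6·(k1+2k2+2k3+k4)
t=0.010: state=(1.849, -0.106)
t=0.020: state=(1.848, -0.121)
t=0.030: state=(1.847, -0.136)
continuing one RK4 step at a time; state shown every 20 steps (Δt=0.2):
t=0.200: state=(1.805, -0.338)
t=0.400: state=(1.721, -0.492)
t=0.600: state=(1.611, -0.605)
t=0.800: state=(1.480, -0.709)
t=1.000: state=(1.327, -0.823)
t=1.200: state=(1.148, -0.964)
t=1.400: state=(0.938, -1.152)
t=1.600: state=(0.683, -1.412)
t=1.800: state=(0.366, -1.773)
t=2.000: state=(-0.034, -2.239)
t=2.200: state=(-0.529, -2.686)
t=2.240: state=(-0.637, -2.743)
next step: t=2.250: state=(-0.665, -2.755) — x has crossed -0.64
linear interpolation between t=2.240 (-0.63734) and t=2.250 (-0.66483) → t≈2.241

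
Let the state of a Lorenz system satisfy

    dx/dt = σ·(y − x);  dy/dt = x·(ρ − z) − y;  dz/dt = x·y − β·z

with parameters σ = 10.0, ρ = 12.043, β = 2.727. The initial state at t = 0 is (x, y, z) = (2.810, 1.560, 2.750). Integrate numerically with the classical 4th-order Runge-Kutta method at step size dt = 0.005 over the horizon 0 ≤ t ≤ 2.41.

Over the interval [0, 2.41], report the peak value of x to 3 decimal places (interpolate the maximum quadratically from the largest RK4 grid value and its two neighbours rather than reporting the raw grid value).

t=0.000: state=(2.810, 1.560, 2.750)
step 1 (dt=0.005): k1=(-12.500, 24.553, -3.116), k2=(-11.574, 24.223, -2.973), k3=(-11.605, 24.245, -2.972), k4=(-10.708, 23.934, -2.832); state += dt/6·(k1+2k2+2k3+k4)
t=0.005: state=(2.752, 1.681, 2.735)
t=0.010: state=(2.703, 1.799, 2.722)
t=0.015: state=(2.662, 1.915, 2.710)
continuing one RK4 step at a time; state shown every 20 steps (Δt=0.1):
t=0.100: state=(2.839, 3.770, 2.727)
t=0.200: state=(4.354, 6.396, 3.679)
t=0.300: state=(6.779, 9.431, 6.759)
t=0.400: state=(9.016, 10.374, 12.399)
t=0.500: state=(8.772, 6.910, 16.543)
t=0.600: state=(6.067, 3.075, 15.749)
t=0.700: state=(3.563, 1.699, 12.905)
t=0.800: state=(2.334, 1.659, 10.225)
t=0.900: state=(2.049, 2.091, 8.129)
t=1.000: state=(2.340, 2.863, 6.657)
t=1.100: state=(3.094, 4.088, 5.891)
t=1.200: state=(4.345, 5.851, 6.112)
t=1.300: state=(6.040, 7.838, 7.825)
t=1.400: state=(7.626, 8.782, 11.115)
t=1.500: state=(7.950, 7.352, 14.181)
t=1.600: state=(6.622, 4.809, 14.687)
t=1.700: state=(4.838, 3.273, 13.130)
t=1.800: state=(3.674, 2.923, 11.097)
t=1.900: state=(3.293, 3.248, 9.360)
t=2.000: state=(3.524, 4.008, 8.193)
t=2.100: state=(4.229, 5.141, 7.787)
t=2.200: state=(5.296, 6.477, 8.373)
t=2.300: state=(6.449, 7.474, 10.036)
t=2.400: state=(7.122, 7.346, 12.163)
t=2.410: state=(7.139, 7.258, 12.350)
largest grid value and its neighbours: x(0.440)=9.31824, x(0.445)=9.31920, x(0.450)=9.31153
parabola through these three points peaks at t≈0.443 with x≈9.31985

max x = 9.320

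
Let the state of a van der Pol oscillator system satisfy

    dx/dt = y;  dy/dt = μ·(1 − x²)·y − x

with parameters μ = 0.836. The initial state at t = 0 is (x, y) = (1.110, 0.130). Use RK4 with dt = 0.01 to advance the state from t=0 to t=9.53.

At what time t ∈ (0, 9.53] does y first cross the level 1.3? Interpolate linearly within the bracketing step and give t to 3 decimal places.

t=0.000: state=(1.110, 0.130)
step 1 (dt=0.01): k1=(0.130, -1.135), k2=(0.124, -1.135), k3=(0.124, -1.135), k4=(0.119, -1.135); state += dt/6·(k1+2k2+2k3+k4)
t=0.010: state=(1.111, 0.119)
t=0.020: state=(1.112, 0.107)
t=0.030: state=(1.113, 0.096)
continuing one RK4 step at a time; state shown every 50 steps (Δt=0.5):
t=0.500: state=(1.037, -0.409)
t=1.000: state=(0.707, -0.919)
t=1.500: state=(0.098, -1.544)
t=2.000: state=(-0.818, -1.987)
t=2.500: state=(-1.623, -0.989)
t=3.000: state=(-1.795, 0.166)
t=3.500: state=(-1.570, 0.673)
t=4.000: state=(-1.142, 1.053)
t=4.240: state=(-0.862, 1.292)
next step: t=4.250: state=(-0.849, 1.303) — y has crossed 1.3
linear interpolation between t=4.240 (1.29176) and t=4.250 (1.30323) → t≈4.247

t = 4.247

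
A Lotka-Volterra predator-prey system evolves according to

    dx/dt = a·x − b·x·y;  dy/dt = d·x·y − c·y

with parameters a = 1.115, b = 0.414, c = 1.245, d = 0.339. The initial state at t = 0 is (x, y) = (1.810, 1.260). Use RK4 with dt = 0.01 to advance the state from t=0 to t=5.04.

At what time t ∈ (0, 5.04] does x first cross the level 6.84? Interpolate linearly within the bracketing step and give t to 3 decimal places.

t=0.000: state=(1.810, 1.260)
step 1 (dt=0.01): k1=(1.074, -0.796), k2=(1.080, -0.791), k3=(1.080, -0.791), k4=(1.086, -0.786); state += dt/6·(k1+2k2+2k3+k4)
t=0.010: state=(1.821, 1.252)
t=0.020: state=(1.832, 1.244)
t=0.030: state=(1.843, 1.237)
continuing one RK4 step at a time; state shown every 20 steps (Δt=0.2):
t=0.200: state=(2.050, 1.119)
t=0.400: state=(2.347, 1.012)
t=0.600: state=(2.706, 0.936)
t=0.800: state=(3.137, 0.890)
t=1.000: state=(3.645, 0.872)
t=1.200: state=(4.237, 0.888)
t=1.400: state=(4.910, 0.943)
t=1.600: state=(5.653, 1.052)
t=1.800: state=(6.430, 1.235)
t=1.900: state=(6.813, 1.365)
next step: t=1.910: state=(6.850, 1.380) — x has crossed 6.84
linear interpolation between t=1.900 (6.81299) and t=1.910 (6.85035) → t≈1.907

t = 1.907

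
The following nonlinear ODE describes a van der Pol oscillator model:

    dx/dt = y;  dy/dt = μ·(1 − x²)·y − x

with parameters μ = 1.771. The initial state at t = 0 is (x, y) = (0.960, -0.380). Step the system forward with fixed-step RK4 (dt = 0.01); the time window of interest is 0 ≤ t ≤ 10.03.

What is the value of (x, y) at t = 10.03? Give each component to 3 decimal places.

(x, y) = (-1.725, 0.441)

t=0.000: state=(0.960, -0.380)
step 1 (dt=0.01): k1=(-0.380, -1.013), k2=(-0.385, -1.014), k3=(-0.385, -1.014), k4=(-0.390, -1.015); state += dt/6·(k1+2k2+2k3+k4)
t=0.010: state=(0.956, -0.390)
t=0.020: state=(0.952, -0.400)
t=0.030: state=(0.948, -0.411)
continuing one RK4 step at a time; state shown every 50 steps (Δt=0.5):
t=0.500: state=(0.628, -1.001)
t=1.000: state=(-0.173, -2.415)
t=1.500: state=(-1.586, -2.121)
t=2.000: state=(-1.937, 0.120)
t=2.500: state=(-1.787, 0.399)
t=3.000: state=(-1.560, 0.512)
t=3.500: state=(-1.263, 0.697)
t=4.000: state=(-0.821, 1.147)
t=4.500: state=(0.043, 2.574)
t=5.000: state=(1.621, 2.440)
t=5.500: state=(2.013, -0.126)
t=6.000: state=(1.866, -0.380)
t=6.500: state=(1.653, -0.472)
t=7.000: state=(1.386, -0.612)
t=7.500: state=(1.014, -0.921)
t=8.000: state=(0.368, -1.843)
t=8.500: state=(-1.040, -3.516)
t=9.000: state=(-2.003, -0.307)
t=9.500: state=(-1.933, 0.335)
t=10.000: state=(-1.738, 0.436)
t=10.030: state=(-1.725, 0.441)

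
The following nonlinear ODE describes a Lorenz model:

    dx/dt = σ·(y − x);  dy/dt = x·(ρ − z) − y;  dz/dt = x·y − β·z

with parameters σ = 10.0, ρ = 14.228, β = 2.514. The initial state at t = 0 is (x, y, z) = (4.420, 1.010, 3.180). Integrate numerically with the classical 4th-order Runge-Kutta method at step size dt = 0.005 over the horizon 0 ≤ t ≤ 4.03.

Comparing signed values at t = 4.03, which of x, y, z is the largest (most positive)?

t=0.000: state=(4.420, 1.010, 3.180)
step 1 (dt=0.005): k1=(-34.100, 47.822, -3.530), k2=(-32.052, 46.799, -3.076), k3=(-32.129, 46.853, -3.084), k4=(-30.151, 45.879, -2.656); state += dt/6·(k1+2k2+2k3+k4)
t=0.005: state=(4.259, 1.244, 3.165)
t=0.010: state=(4.118, 1.469, 3.153)
t=0.015: state=(3.994, 1.686, 3.146)
continuing one RK4 step at a time; state shown every 40 steps (Δt=0.2):
t=0.200: state=(5.781, 8.666, 5.519)
t=0.400: state=(10.400, 9.620, 18.915)
t=0.600: state=(3.860, 0.896, 16.533)
t=0.800: state=(1.173, 0.925, 10.220)
t=1.000: state=(1.578, 2.169, 6.485)
t=1.200: state=(3.876, 5.755, 5.595)
t=1.400: state=(8.804, 10.926, 12.847)
t=1.600: state=(7.011, 3.795, 18.673)
t=1.800: state=(2.508, 1.585, 12.710)
t=2.000: state=(2.319, 2.849, 8.417)
t=2.200: state=(4.546, 6.303, 7.536)
t=2.400: state=(8.439, 9.688, 13.885)
t=2.600: state=(6.518, 4.105, 17.367)
t=2.800: state=(3.190, 2.542, 12.505)
t=3.000: state=(3.411, 4.156, 9.146)
t=3.200: state=(5.956, 7.623, 9.977)
t=3.400: state=(8.049, 7.752, 15.846)
t=3.600: state=(5.276, 3.698, 15.389)
t=3.800: state=(3.663, 3.621, 11.520)
t=4.000: state=(4.740, 5.776, 9.974)
t=4.030: state=(5.068, 6.214, 10.100)
compare at T: x=5.068, y=6.214, z=10.100

largest component: z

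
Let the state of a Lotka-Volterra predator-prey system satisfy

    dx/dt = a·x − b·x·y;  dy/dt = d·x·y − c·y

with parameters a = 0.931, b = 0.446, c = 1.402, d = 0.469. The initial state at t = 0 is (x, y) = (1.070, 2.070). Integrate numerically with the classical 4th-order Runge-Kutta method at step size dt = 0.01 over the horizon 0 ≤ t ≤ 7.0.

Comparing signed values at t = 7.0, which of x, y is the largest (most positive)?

largest component: x

t=0.000: state=(1.070, 2.070)
step 1 (dt=0.01): k1=(0.008, -1.863), k2=(0.013, -1.855), k3=(0.013, -1.855), k4=(0.017, -1.847); state += dt/6·(k1+2k2+2k3+k4)
t=0.010: state=(1.070, 2.051)
t=0.020: state=(1.070, 2.033)
t=0.030: state=(1.071, 2.015)
continuing one RK4 step at a time; state shown every 25 steps (Δt=0.25):
t=0.250: state=(1.098, 1.655)
t=0.500: state=(1.174, 1.331)
t=0.750: state=(1.296, 1.083)
t=1.000: state=(1.466, 0.897)
t=1.250: state=(1.688, 0.759)
t=1.500: state=(1.968, 0.662)
t=1.750: state=(2.316, 0.599)
t=2.000: state=(2.740, 0.567)
t=2.250: state=(3.247, 0.567)
t=2.500: state=(3.840, 0.605)
t=2.750: state=(4.511, 0.694)
t=3.000: state=(5.224, 0.865)
t=3.250: state=(5.895, 1.171)
t=3.500: state=(6.357, 1.696)
t=3.750: state=(6.357, 2.532)
t=4.000: state=(5.696, 3.640)
t=4.250: state=(4.508, 4.677)
t=4.500: state=(3.262, 5.186)
t=4.750: state=(2.315, 5.047)
t=5.000: state=(1.713, 4.488)
t=5.250: state=(1.363, 3.778)
t=5.500: state=(1.174, 3.084)
t=5.750: state=(1.087, 2.478)
t=6.000: state=(1.071, 1.980)
t=6.250: state=(1.110, 1.584)
t=6.500: state=(1.195, 1.276)
t=6.750: state=(1.326, 1.042)
t=7.000: state=(1.505, 0.866)
compare at T: x=1.505, y=0.866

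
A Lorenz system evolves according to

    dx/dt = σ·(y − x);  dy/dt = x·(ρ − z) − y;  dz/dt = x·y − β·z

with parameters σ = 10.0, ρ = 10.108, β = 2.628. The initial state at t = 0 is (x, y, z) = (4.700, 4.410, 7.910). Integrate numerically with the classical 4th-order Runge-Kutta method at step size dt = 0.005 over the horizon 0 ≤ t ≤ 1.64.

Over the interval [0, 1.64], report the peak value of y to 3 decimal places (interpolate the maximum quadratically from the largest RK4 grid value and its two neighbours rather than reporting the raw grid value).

max y = 5.578

t=0.000: state=(4.700, 4.410, 7.910)
step 1 (dt=0.005): k1=(-2.900, 5.921, -0.060), k2=(-2.679, 5.891, -0.023), k3=(-2.686, 5.891, -0.021), k4=(-2.471, 5.862, 0.019); state += dt/6·(k1+2k2+2k3+k4)
t=0.005: state=(4.687, 4.439, 7.910)
t=0.010: state=(4.675, 4.469, 7.910)
t=0.015: state=(4.666, 4.498, 7.911)
continuing one RK4 step at a time; state shown every 20 steps (Δt=0.1):
t=0.100: state=(4.721, 4.953, 8.012)
t=0.200: state=(5.031, 5.374, 8.384)
t=0.300: state=(5.336, 5.573, 8.962)
t=0.400: state=(5.466, 5.477, 9.536)
t=0.500: state=(5.360, 5.149, 9.872)
t=0.600: state=(5.083, 4.765, 9.864)
t=0.700: state=(4.771, 4.485, 9.576)
t=0.800: state=(4.543, 4.384, 9.166)
t=0.900: state=(4.460, 4.454, 8.787)
t=1.000: state=(4.524, 4.652, 8.550)
t=1.100: state=(4.698, 4.908, 8.513)
t=1.200: state=(4.920, 5.140, 8.677)
t=1.300: state=(5.112, 5.265, 8.977)
t=1.400: state=(5.207, 5.238, 9.296)
t=1.500: state=(5.174, 5.081, 9.509)
t=1.600: state=(5.039, 4.872, 9.546)
t=1.640: state=(4.970, 4.795, 9.512)
largest grid value and its neighbours: y(0.310)=5.57710, y(0.315)=5.57786, y(0.320)=5.57785
parabola through these three points peaks at t≈0.317 with y≈5.57795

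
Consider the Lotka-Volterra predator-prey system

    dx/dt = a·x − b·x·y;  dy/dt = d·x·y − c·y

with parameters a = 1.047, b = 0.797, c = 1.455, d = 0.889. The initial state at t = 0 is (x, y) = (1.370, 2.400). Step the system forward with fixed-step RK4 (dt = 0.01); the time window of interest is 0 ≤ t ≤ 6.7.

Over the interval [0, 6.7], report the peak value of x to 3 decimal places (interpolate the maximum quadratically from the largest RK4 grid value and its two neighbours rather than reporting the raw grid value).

max x = 2.810

t=0.000: state=(1.370, 2.400)
step 1 (dt=0.01): k1=(-1.186, -0.569), k2=(-1.178, -0.581), k3=(-1.178, -0.581), k4=(-1.170, -0.593); state += dt/6·(k1+2k2+2k3+k4)
t=0.010: state=(1.358, 2.394)
t=0.020: state=(1.347, 2.388)
t=0.030: state=(1.335, 2.382)
continuing one RK4 step at a time; state shown every 25 steps (Δt=0.25):
t=0.250: state=(1.124, 2.197)
t=0.500: state=(0.968, 1.924)
t=0.750: state=(0.882, 1.640)
t=1.000: state=(0.848, 1.381)
t=1.250: state=(0.856, 1.159)
t=1.500: state=(0.900, 0.979)
t=1.750: state=(0.976, 0.837)
t=2.000: state=(1.085, 0.731)
t=2.250: state=(1.229, 0.657)
t=2.500: state=(1.407, 0.612)
t=2.750: state=(1.622, 0.595)
t=3.000: state=(1.870, 0.609)
t=3.250: state=(2.142, 0.661)
t=3.500: state=(2.417, 0.763)
t=3.750: state=(2.656, 0.933)
t=4.000: state=(2.797, 1.192)
t=4.250: state=(2.771, 1.543)
t=4.500: state=(2.544, 1.943)
t=4.750: state=(2.164, 2.283)
t=5.000: state=(1.749, 2.451)
t=5.250: state=(1.395, 2.411)
t=5.500: state=(1.141, 2.218)
t=5.750: state=(0.978, 1.948)
t=6.000: state=(0.887, 1.664)
t=6.250: state=(0.850, 1.401)
t=6.500: state=(0.854, 1.176)
t=6.700: state=(0.884, 1.026)
largest grid value and its neighbours: x(4.080)=2.80947, x(4.090)=2.80974, x(4.100)=2.80970
parabola through these three points peaks at t≈4.094 with x≈2.80976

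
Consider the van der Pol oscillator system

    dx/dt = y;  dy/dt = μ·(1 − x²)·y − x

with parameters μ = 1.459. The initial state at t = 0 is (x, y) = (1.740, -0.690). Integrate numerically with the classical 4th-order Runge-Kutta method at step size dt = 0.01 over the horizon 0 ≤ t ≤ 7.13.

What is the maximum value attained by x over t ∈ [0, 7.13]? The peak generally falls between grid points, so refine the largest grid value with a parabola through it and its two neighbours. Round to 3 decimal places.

max x = 2.015

t=0.000: state=(1.740, -0.690)
step 1 (dt=0.01): k1=(-0.690, 0.301), k2=(-0.688, 0.288), k3=(-0.689, 0.288), k4=(-0.687, 0.276); state += dt/6·(k1+2k2+2k3+k4)
t=0.010: state=(1.733, -0.687)
t=0.020: state=(1.726, -0.684)
t=0.030: state=(1.719, -0.682)
continuing one RK4 step at a time; state shown every 25 steps (Δt=0.25):
t=0.250: state=(1.572, -0.675)
t=0.500: state=(1.396, -0.738)
t=0.750: state=(1.197, -0.864)
t=1.000: state=(0.957, -1.077)
t=1.250: state=(0.647, -1.437)
t=1.500: state=(0.217, -2.049)
t=1.750: state=(-0.400, -2.894)
t=2.000: state=(-1.177, -3.070)
t=2.250: state=(-1.784, -1.610)
t=2.500: state=(-2.003, -0.301)
t=2.750: state=(-2.004, 0.205)
t=3.000: state=(-1.927, 0.378)
t=3.250: state=(-1.822, 0.460)
t=3.500: state=(-1.699, 0.524)
t=3.750: state=(-1.559, 0.594)
t=4.000: state=(-1.400, 0.687)
t=4.250: state=(-1.212, 0.821)
t=4.500: state=(-0.984, 1.026)
t=4.750: state=(-0.689, 1.363)
t=5.000: state=(-0.283, 1.932)
t=5.250: state=(0.301, 2.762)
t=5.500: state=(1.064, 3.134)
t=5.750: state=(1.717, 1.856)
t=6.000: state=(1.985, 0.433)
t=6.250: state=(2.006, -0.160)
t=6.500: state=(1.937, -0.362)
t=6.750: state=(1.834, -0.451)
t=7.000: state=(1.713, -0.516)
t=7.130: state=(1.644, -0.550)
largest grid value and its neighbours: x(6.140)=2.01461, x(6.150)=2.01475, x(6.160)=2.01469
parabola through these three points peaks at t≈6.152 with x≈2.01475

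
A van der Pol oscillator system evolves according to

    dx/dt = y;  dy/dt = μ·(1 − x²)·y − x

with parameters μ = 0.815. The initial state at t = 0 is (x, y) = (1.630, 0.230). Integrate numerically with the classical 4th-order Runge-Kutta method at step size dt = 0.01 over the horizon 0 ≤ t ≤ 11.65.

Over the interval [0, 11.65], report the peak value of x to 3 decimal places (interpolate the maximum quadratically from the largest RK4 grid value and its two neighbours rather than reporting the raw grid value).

t=0.000: state=(1.630, 0.230)
step 1 (dt=0.01): k1=(0.230, -1.941), k2=(0.220, -1.929), k3=(0.220, -1.929), k4=(0.211, -1.918); state += dt/6·(k1+2k2+2k3+k4)
t=0.010: state=(1.632, 0.211)
t=0.020: state=(1.634, 0.192)
t=0.030: state=(1.636, 0.173)
continuing one RK4 step at a time; state shown every 50 steps (Δt=0.5):
t=0.500: state=(1.548, -0.477)
t=1.000: state=(1.197, -0.917)
t=1.500: state=(0.615, -1.453)
t=2.000: state=(-0.302, -2.224)
t=2.500: state=(-1.435, -1.912)
t=3.000: state=(-1.952, -0.231)
t=3.500: state=(-1.848, 0.512)
t=4.000: state=(-1.504, 0.847)
t=4.500: state=(-0.991, 1.237)
t=5.000: state=(-0.217, 1.923)
t=5.500: state=(0.929, 2.470)
t=6.000: state=(1.860, 0.970)
t=6.500: state=(1.978, -0.276)
t=7.000: state=(1.720, -0.699)
t=7.500: state=(1.295, -1.013)
t=8.000: state=(0.676, -1.514)
t=8.500: state=(-0.276, -2.318)
t=9.000: state=(-1.463, -1.999)
t=9.500: state=(-1.995, -0.222)
t=10.000: state=(-1.886, 0.517)
t=10.500: state=(-1.544, 0.836)
t=11.000: state=(-1.041, 1.207)
t=11.500: state=(-0.288, 1.866)
t=11.650: state=(0.011, 2.125)
largest grid value and its neighbours: x(6.320)=2.00312, x(6.330)=2.00326, x(6.340)=2.00320
parabola through these three points peaks at t≈6.332 with x≈2.00326

max x = 2.003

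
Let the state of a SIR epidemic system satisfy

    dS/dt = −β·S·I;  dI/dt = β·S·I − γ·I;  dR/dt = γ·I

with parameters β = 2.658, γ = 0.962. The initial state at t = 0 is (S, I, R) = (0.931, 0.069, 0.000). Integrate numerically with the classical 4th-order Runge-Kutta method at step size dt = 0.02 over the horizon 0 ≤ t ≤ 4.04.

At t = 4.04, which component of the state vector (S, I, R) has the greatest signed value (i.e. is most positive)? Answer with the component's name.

t=0.000: state=(0.931, 0.069, 0.000)
step 1 (dt=0.02): k1=(-0.171, 0.104, 0.066), k2=(-0.173, 0.106, 0.067), k3=(-0.173, 0.106, 0.067), k4=(-0.175, 0.107, 0.068); state += dt/6·(k1+2k2+2k3+k4)
t=0.020: state=(0.928, 0.071, 0.001)
t=0.040: state=(0.924, 0.073, 0.003)
t=0.060: state=(0.920, 0.075, 0.004)
continuing one RK4 step at a time; state shown every 10 steps (Δt=0.2):
t=0.200: state=(0.892, 0.092, 0.015)
t=0.400: state=(0.843, 0.121, 0.036)
t=0.600: state=(0.784, 0.154, 0.062)
t=0.800: state=(0.715, 0.189, 0.095)
t=1.000: state=(0.641, 0.224, 0.135)
t=1.200: state=(0.564, 0.254, 0.181)
t=1.400: state=(0.490, 0.278, 0.233)
t=1.600: state=(0.421, 0.292, 0.287)
t=1.800: state=(0.360, 0.296, 0.344)
t=2.000: state=(0.308, 0.292, 0.401)
t=2.200: state=(0.264, 0.280, 0.456)
t=2.400: state=(0.229, 0.263, 0.508)
t=2.600: state=(0.200, 0.243, 0.557)
t=2.800: state=(0.177, 0.222, 0.602)
t=3.000: state=(0.158, 0.200, 0.642)
t=3.200: state=(0.143, 0.179, 0.679)
t=3.400: state=(0.131, 0.158, 0.711)
t=3.600: state=(0.121, 0.140, 0.740)
t=3.800: state=(0.112, 0.123, 0.765)
t=4.000: state=(0.106, 0.107, 0.787)
t=4.040: state=(0.105, 0.104, 0.791)
compare at T: S=0.105, I=0.104, R=0.791

largest component: R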